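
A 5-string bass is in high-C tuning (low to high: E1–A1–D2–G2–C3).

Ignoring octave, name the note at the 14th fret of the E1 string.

F#

Each fret is one semitone, so E1 + 14 = F#.
(Equivalently spelled Gb.)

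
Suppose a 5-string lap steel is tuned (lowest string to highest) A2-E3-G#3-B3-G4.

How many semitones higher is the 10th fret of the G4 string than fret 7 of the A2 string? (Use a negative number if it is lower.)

G4 at fret 10 → F5 (MIDI 77); A2 at fret 7 → E3 (MIDI 52).
77 − 52 = 25, so the two pitches are 25 semitones apart.

25 semitones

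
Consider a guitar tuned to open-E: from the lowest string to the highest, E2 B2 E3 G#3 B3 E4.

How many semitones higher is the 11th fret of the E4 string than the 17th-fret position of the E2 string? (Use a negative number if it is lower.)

E4 at fret 11 → D#5 (MIDI 75); E2 at fret 17 → A3 (MIDI 57).
75 − 57 = 18, so the two pitches are 18 semitones apart.

18 semitones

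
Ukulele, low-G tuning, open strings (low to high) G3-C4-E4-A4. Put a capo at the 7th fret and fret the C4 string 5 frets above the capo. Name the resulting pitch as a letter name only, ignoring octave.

The capo raises the open C4 by 7 semitones to G4; fretting 5 more gives C4 + 7 + 5 = C4 + 12 semitones, landing on C.

C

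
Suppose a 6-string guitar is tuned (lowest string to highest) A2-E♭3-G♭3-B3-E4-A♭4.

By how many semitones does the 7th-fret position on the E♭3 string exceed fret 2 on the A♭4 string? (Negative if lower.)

E♭3 at fret 7 → B♭3 (MIDI 58); A♭4 at fret 2 → B♭4 (MIDI 70).
58 − 70 = -12, so the two pitches are 12 semitones apart.

-12 semitones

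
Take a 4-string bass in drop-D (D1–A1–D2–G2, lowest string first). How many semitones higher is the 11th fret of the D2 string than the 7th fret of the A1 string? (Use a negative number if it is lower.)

D2 at fret 11 → C#3 (MIDI 49); A1 at fret 7 → E2 (MIDI 40).
49 − 40 = 9, so the two pitches are 9 semitones apart.

9 semitones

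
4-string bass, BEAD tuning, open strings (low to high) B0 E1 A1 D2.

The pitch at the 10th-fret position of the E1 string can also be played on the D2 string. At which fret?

E1 at fret 10 is E1 + 10 semitones = D2.
The open D2 string is 10 semitones above the open E1, so the same pitch on the D2 string lies at fret 10 − 10 = 0.

0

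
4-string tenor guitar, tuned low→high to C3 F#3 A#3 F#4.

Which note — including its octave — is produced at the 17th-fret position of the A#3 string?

D#5

The open A#3 string plus 17 semitones: A#–B–C–C#–…–C#–D–D#.
The walk passes from B into C 2 times, so the octave number goes from 3 to 5.
(Equivalently spelled Eb5.)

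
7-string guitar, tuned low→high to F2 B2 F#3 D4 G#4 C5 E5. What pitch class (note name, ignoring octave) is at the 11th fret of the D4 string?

Each fret is one semitone, so D4 + 11 = C#.

C#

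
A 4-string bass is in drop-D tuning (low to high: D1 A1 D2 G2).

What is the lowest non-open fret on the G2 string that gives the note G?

12

From G2, count semitones up the chromatic scale until reaching G: G–G#–A–A#–…–F–F#–G — 12 steps.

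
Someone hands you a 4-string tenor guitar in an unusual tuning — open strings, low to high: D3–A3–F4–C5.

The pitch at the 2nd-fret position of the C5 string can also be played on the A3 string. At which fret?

Fret 2 on C5 is MIDI 72 + 2 = 74 (D5). On the A3 string (open MIDI 57), that pitch is 74 − 57 = fret 17.

17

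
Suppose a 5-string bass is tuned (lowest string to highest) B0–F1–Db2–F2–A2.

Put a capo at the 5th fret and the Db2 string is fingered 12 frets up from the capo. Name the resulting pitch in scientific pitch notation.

The capo raises the open Db2 by 5 semitones to Gb2; fretting 12 more gives Db2 + 5 + 12 = Db2 + 17 semitones = Gb3.
(Also written F#.)

Gb3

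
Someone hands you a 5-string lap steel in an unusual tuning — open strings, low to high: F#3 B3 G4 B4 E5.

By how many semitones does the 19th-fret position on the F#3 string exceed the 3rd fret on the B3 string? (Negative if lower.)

11 semitones

F#3 at fret 19 → C#5 (MIDI 73); B3 at fret 3 → D4 (MIDI 62).
73 − 62 = 11, so the two pitches are 11 semitones apart.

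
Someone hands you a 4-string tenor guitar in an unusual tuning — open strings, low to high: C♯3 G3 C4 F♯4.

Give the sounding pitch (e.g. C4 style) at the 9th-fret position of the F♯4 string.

D♯5

Each fret is one semitone, so F♯4 + 9 = D♯5.
(Equivalently spelled E♭5.)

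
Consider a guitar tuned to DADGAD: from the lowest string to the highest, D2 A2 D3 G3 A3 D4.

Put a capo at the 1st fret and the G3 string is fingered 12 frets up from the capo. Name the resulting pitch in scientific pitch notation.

The capo raises the open G3 by 1 semitone to G#3; fretting 12 more gives G3 + 1 + 12 = G3 + 13 semitones = G#4.
(Also written Ab.)

G#4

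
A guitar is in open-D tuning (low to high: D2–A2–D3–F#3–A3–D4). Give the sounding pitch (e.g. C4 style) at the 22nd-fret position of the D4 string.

C6

The open D4 string plus 22 semitones: D–D#–E–F–…–A#–B–C.
The walk passes from B into C 2 times, so the octave number goes from 4 to 6.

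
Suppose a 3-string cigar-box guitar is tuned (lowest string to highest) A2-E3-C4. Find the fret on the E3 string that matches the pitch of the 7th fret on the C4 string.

15

Fret 7 on C4 is MIDI 60 + 7 = 67 (G4). On the E3 string (open MIDI 52), that pitch is 67 − 52 = fret 15.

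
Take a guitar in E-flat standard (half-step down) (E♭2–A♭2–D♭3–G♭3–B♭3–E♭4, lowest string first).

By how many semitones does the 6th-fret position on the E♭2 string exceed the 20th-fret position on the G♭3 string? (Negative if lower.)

-29 semitones

E♭2 at fret 6 → A2 (MIDI 45); G♭3 at fret 20 → D5 (MIDI 74).
45 − 74 = -29, so the two pitches are 29 semitones apart.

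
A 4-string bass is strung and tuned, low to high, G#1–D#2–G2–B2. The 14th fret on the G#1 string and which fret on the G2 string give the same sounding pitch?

3

Fret 14 on G#1 is MIDI 32 + 14 = 46 (A#2). On the G2 string (open MIDI 43), that pitch is 46 − 43 = fret 3.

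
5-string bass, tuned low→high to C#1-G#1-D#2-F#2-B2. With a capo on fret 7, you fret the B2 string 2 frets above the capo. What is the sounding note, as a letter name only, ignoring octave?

G#

The capo raises the open B2 by 7 semitones to F#3; fretting 2 more gives B2 + 7 + 2 = B2 + 9 semitones, landing on G#.
(Also written Ab.)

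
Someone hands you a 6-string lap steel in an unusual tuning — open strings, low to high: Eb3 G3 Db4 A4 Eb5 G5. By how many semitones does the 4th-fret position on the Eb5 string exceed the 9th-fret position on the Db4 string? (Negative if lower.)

9 semitones

Eb5 at fret 4 → G5 (MIDI 79); Db4 at fret 9 → Bb4 (MIDI 70).
79 − 70 = 9, so the two pitches are 9 semitones apart.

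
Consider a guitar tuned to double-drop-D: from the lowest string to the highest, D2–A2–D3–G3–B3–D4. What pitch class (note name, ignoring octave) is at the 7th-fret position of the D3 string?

The open D3 string plus 7 semitones: D–D#–E–F–F#–G–G#–A.

A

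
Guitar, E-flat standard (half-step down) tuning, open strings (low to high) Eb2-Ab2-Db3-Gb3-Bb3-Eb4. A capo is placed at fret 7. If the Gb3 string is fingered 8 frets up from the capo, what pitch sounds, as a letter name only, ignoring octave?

The capo raises the open Gb3 by 7 semitones to Db4; fretting 8 more gives Gb3 + 7 + 8 = Gb3 + 15 semitones, landing on A.

A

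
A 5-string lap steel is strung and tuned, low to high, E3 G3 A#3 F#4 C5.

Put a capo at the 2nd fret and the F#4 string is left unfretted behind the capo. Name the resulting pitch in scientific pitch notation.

The capo raises the open F#4 by 2 semitones to G#4; fretting 0 more gives F#4 + 2 + 0 = F#4 + 2 semitones = G#4.
(Also written Ab.)

G#4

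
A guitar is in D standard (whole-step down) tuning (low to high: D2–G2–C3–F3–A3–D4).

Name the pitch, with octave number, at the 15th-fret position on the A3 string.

C5

A3 is MIDI 57. Adding 15 gives 72, which is C5.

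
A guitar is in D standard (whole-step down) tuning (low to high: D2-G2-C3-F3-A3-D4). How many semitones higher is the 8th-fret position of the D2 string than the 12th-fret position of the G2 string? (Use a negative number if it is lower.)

-9 semitones

D2 at fret 8 → A#2 (MIDI 46); G2 at fret 12 → G3 (MIDI 55).
46 − 55 = -9, so the two pitches are 9 semitones apart.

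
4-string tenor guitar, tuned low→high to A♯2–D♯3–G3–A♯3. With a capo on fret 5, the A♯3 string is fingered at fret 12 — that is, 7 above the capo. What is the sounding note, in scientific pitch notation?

The capo raises the open A♯3 by 5 semitones to D♯4; fretting 7 more gives A♯3 + 5 + 7 = A♯3 + 12 semitones = A♯4.
(Also written B♭.)

A♯4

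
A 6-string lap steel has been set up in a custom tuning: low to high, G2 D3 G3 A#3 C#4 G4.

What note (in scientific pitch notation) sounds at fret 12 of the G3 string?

G4

Each fret is one semitone, so G3 + 12 = G4.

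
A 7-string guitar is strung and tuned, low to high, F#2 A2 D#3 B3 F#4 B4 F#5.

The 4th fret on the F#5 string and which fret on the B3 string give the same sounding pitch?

Fret 4 on F#5 is MIDI 78 + 4 = 82 (A#5). On the B3 string (open MIDI 59), that pitch is 82 − 59 = fret 23.

23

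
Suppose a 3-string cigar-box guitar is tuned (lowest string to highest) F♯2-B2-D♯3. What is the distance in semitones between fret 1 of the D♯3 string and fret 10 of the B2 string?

5 semitones

D♯3 at fret 1 → E3 (MIDI 52); B2 at fret 10 → A3 (MIDI 57).
52 − 57 = -5, so the two pitches are 5 semitones apart, with A3 the higher.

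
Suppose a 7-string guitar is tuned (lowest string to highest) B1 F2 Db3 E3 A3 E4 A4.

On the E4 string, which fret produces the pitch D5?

D5 is 10 semitones above the open E4 (E–F–Gb–G–…–C–Db–D), so it sits at fret 10.

10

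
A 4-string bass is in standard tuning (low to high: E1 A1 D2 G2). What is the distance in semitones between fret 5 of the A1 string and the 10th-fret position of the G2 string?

15 semitones

A1 at fret 5 → D2 (MIDI 38); G2 at fret 10 → F3 (MIDI 53).
38 − 53 = -15, so the two pitches are 15 semitones apart, with F3 the higher.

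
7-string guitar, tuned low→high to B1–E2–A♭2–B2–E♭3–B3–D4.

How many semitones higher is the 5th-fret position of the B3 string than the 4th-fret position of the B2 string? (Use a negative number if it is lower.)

13 semitones

B3 at fret 5 → E4 (MIDI 64); B2 at fret 4 → E♭3 (MIDI 51).
64 − 51 = 13, so the two pitches are 13 semitones apart.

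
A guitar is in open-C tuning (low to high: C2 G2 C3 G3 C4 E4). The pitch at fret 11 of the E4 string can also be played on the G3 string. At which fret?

Fret 11 on E4 is MIDI 64 + 11 = 75 (D#5). On the G3 string (open MIDI 55), that pitch is 75 − 55 = fret 20.

20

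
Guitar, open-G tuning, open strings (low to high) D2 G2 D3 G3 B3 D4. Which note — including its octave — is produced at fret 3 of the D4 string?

F4

The open D4 string plus 3 semitones: D–D#–E–F.
No B→C boundary is crossed, so the octave stays at 4.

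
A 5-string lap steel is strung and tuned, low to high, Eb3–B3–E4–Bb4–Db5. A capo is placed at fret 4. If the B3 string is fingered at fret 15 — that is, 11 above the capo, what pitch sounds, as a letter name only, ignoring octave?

The capo raises the open B3 by 4 semitones to Eb4; fretting 11 more gives B3 + 4 + 11 = B3 + 15 semitones, landing on D.

D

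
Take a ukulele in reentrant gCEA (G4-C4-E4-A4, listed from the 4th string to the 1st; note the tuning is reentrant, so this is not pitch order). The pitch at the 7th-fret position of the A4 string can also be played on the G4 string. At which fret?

9

Fret 7 on A4 is MIDI 69 + 7 = 76 (E5). On the G4 string (open MIDI 67), that pitch is 76 − 67 = fret 9.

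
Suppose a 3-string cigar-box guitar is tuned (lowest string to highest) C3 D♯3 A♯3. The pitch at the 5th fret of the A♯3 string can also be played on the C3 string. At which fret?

15

A♯3 at fret 5 is A♯3 + 5 semitones = D♯4.
The open C3 string is 10 semitones below the open A♯3, so the same pitch on the C3 string lies at fret 5 + 10 = 15.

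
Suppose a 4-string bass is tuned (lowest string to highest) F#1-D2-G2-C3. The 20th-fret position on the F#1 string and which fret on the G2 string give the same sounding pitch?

7

Fret 20 on F#1 is MIDI 30 + 20 = 50 (D3). On the G2 string (open MIDI 43), that pitch is 50 − 43 = fret 7.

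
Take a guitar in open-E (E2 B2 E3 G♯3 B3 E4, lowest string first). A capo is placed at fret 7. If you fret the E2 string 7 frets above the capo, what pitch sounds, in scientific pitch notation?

The capo raises the open E2 by 7 semitones to B2; fretting 7 more gives E2 + 7 + 7 = E2 + 14 semitones = F♯3.
(Also written G♭.)

F♯3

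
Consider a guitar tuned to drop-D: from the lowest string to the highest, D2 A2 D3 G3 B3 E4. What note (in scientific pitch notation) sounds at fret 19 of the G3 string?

G3 is MIDI 55. Adding 19 gives 74, which is D5.

D5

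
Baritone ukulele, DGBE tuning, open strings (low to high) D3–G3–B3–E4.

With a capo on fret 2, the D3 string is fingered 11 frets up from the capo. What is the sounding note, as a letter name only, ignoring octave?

D#

The capo raises the open D3 by 2 semitones to E3; fretting 11 more gives D3 + 2 + 11 = D3 + 13 semitones, landing on D#.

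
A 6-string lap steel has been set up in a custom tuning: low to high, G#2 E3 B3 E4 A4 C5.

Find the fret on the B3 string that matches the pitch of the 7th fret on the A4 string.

17

A4 at fret 7 is A4 + 7 semitones = E5.
The open B3 string is 10 semitones below the open A4, so the same pitch on the B3 string lies at fret 7 + 10 = 17.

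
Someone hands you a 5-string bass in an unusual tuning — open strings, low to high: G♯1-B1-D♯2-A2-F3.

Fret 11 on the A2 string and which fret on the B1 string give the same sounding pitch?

A2 at fret 11 is A2 + 11 semitones = G♯3.
The open B1 string is 10 semitones below the open A2, so the same pitch on the B1 string lies at fret 11 + 10 = 21.

21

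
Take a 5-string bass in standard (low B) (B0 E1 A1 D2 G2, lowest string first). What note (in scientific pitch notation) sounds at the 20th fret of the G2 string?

D#4

G2 is MIDI 43. Adding 20 gives 63, which is D#4.
(Equivalently spelled Eb4.)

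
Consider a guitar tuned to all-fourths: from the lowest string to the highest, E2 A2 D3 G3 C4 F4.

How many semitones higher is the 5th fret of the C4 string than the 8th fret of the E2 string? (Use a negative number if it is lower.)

17 semitones

C4 at fret 5 → F4 (MIDI 65); E2 at fret 8 → C3 (MIDI 48).
65 − 48 = 17, so the two pitches are 17 semitones apart.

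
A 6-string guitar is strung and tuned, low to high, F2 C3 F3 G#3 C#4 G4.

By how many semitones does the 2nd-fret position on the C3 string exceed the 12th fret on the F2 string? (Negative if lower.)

-3 semitones

C3 at fret 2 → D3 (MIDI 50); F2 at fret 12 → F3 (MIDI 53).
50 − 53 = -3, so the two pitches are 3 semitones apart.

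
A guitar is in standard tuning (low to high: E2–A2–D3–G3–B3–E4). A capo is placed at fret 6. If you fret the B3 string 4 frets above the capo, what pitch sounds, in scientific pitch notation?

The capo raises the open B3 by 6 semitones to F4; fretting 4 more gives B3 + 6 + 4 = B3 + 10 semitones = A4.

A4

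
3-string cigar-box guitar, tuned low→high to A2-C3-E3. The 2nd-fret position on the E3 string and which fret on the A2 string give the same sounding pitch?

E3 at fret 2 is E3 + 2 semitones = F#3.
The open A2 string is 7 semitones below the open E3, so the same pitch on the A2 string lies at fret 2 + 7 = 9.

9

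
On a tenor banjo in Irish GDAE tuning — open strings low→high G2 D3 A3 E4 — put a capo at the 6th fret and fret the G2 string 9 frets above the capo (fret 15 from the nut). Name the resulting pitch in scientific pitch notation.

A#3

The capo raises the open G2 by 6 semitones to C#3; fretting 9 more gives G2 + 6 + 9 = G2 + 15 semitones = A#3.
(Also written Bb.)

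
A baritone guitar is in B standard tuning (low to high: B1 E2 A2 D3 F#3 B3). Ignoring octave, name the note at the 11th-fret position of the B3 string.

The open B3 string plus 11 semitones: B–C–C#–D–…–G#–A–A#.
(Equivalently spelled Bb.)

A#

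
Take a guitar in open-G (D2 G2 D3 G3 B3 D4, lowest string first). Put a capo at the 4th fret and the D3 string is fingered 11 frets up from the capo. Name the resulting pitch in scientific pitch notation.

F4

The capo raises the open D3 by 4 semitones to F♯3; fretting 11 more gives D3 + 4 + 11 = D3 + 15 semitones = F4.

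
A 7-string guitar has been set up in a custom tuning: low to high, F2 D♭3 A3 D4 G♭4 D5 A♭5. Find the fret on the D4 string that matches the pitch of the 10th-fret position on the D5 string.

Fret 10 on D5 is MIDI 74 + 10 = 84 (C6). On the D4 string (open MIDI 62), that pitch is 84 − 62 = fret 22.

22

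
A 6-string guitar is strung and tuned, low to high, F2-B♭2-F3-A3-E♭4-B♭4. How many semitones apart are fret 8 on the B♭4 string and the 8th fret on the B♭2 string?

24 semitones

B♭4 at fret 8 → G♭5 (MIDI 78); B♭2 at fret 8 → G♭3 (MIDI 54).
78 − 54 = 24, so the two pitches are 24 semitones apart, with G♭5 the higher.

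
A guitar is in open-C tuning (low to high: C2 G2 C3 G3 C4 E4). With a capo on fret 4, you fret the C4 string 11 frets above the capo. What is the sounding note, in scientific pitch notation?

The capo raises the open C4 by 4 semitones to E4; fretting 11 more gives C4 + 4 + 11 = C4 + 15 semitones = D#5.
(Also written Eb.)

D#5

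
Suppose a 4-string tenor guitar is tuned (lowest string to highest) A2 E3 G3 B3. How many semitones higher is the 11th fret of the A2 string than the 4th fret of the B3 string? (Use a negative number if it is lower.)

A2 at fret 11 → A♭3 (MIDI 56); B3 at fret 4 → E♭4 (MIDI 63).
56 − 63 = -7, so the two pitches are 7 semitones apart.

-7 semitones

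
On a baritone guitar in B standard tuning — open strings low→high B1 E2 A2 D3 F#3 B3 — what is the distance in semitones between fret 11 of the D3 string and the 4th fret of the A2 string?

12 semitones

D3 at fret 11 → C#4 (MIDI 61); A2 at fret 4 → C#3 (MIDI 49).
61 − 49 = 12, so the two pitches are 12 semitones apart, with C#4 the higher.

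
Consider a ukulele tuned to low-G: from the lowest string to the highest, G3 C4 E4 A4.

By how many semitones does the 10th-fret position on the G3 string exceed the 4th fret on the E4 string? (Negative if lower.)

G3 at fret 10 → F4 (MIDI 65); E4 at fret 4 → G♯4 (MIDI 68).
65 − 68 = -3, so the two pitches are 3 semitones apart.

-3 semitones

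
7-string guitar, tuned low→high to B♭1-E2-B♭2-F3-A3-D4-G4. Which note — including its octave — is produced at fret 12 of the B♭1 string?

B♭2

The open B♭1 string plus 12 semitones: Bb–B–C–Db–…–Ab–A–Bb.
The walk passes from B into C once, so the octave number goes from 1 to 2.
(Equivalently spelled A♯2.)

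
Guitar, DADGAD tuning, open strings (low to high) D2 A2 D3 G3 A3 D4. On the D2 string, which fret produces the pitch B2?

B2 is 9 semitones above the open D2 (D–D#–E–F–F#–G–G#–A–A#–B), so it sits at fret 9.

9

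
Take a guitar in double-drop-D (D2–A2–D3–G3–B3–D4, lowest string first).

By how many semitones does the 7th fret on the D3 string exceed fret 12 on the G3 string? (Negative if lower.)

-10 semitones

D3 at fret 7 → A3 (MIDI 57); G3 at fret 12 → G4 (MIDI 67).
57 − 67 = -10, so the two pitches are 10 semitones apart.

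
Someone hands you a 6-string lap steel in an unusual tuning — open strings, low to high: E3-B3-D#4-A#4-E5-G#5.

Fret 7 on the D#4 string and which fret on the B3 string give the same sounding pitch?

11

Fret 7 on D#4 is MIDI 63 + 7 = 70 (A#4). On the B3 string (open MIDI 59), that pitch is 70 − 59 = fret 11.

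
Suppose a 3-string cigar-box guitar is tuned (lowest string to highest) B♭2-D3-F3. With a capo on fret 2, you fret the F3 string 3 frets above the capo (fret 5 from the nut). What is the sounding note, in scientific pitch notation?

B♭3

The capo raises the open F3 by 2 semitones to G3; fretting 3 more gives F3 + 2 + 3 = F3 + 5 semitones = B♭3.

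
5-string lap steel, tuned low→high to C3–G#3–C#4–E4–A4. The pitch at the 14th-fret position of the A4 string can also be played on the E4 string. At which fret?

Fret 14 on A4 is MIDI 69 + 14 = 83 (B5). On the E4 string (open MIDI 64), that pitch is 83 − 64 = fret 19.

19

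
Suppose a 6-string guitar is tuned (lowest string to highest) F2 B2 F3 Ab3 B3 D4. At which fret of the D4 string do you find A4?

A4 is 7 semitones above the open D4 (D–Eb–E–F–Gb–G–Ab–A), so it sits at fret 7.

7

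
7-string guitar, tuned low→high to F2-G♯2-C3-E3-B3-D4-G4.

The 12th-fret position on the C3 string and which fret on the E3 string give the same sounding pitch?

Fret 12 on C3 is MIDI 48 + 12 = 60 (C4). On the E3 string (open MIDI 52), that pitch is 60 − 52 = fret 8.

8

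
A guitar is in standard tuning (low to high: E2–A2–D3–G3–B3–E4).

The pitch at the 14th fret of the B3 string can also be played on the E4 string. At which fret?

9

B3 at fret 14 is B3 + 14 semitones = C#5.
The open E4 string is 5 semitones above the open B3, so the same pitch on the E4 string lies at fret 14 − 5 = 9.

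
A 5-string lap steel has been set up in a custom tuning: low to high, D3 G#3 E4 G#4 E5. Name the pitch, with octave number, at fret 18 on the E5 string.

A#6

E5 is MIDI 76. Adding 18 gives 94, which is A#6.
(Equivalently spelled Bb6.)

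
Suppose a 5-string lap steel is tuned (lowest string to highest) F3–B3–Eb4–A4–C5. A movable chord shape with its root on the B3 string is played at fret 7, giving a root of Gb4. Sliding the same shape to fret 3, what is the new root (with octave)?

D4

Moving from fret 7 to fret 3 shifts the root by -4 semitones.
Gb4 down 4 semitones is D4.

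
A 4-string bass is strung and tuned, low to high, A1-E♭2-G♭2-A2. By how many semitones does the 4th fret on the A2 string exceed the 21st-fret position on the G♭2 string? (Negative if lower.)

A2 at fret 4 → D♭3 (MIDI 49); G♭2 at fret 21 → E♭4 (MIDI 63).
49 − 63 = -14, so the two pitches are 14 semitones apart.

-14 semitones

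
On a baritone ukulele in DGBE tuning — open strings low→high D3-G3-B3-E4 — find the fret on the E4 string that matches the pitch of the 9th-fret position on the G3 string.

0

Fret 9 on G3 is MIDI 55 + 9 = 64 (E4). On the E4 string (open MIDI 64), that pitch is 64 − 64 = fret 0.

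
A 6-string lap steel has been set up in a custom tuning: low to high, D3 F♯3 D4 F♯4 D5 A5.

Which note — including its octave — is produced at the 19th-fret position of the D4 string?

Each fret is one semitone, so D4 + 19 = A5.

A5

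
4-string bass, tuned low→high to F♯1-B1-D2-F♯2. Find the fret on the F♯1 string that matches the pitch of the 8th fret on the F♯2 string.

20

Fret 8 on F♯2 is MIDI 42 + 8 = 50 (D3). On the F♯1 string (open MIDI 30), that pitch is 50 − 30 = fret 20.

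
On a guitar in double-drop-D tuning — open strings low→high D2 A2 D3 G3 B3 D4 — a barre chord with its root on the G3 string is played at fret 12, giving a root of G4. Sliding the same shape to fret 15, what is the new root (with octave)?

A♯4

Moving from fret 12 to fret 15 shifts the root by 3 semitones.
G4 up 3 semitones is A♯4.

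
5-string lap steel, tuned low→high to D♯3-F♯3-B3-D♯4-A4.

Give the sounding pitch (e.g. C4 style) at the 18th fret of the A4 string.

A4 is MIDI 69. Adding 18 gives 87, which is D♯6.
(Equivalently spelled E♭6.)

D♯6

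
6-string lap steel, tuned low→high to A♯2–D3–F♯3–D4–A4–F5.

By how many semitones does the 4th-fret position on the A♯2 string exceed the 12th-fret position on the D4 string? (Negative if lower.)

-24 semitones

A♯2 at fret 4 → D3 (MIDI 50); D4 at fret 12 → D5 (MIDI 74).
50 − 74 = -24, so the two pitches are 24 semitones apart.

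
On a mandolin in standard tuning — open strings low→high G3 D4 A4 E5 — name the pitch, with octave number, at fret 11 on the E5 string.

D♯6

E5 is MIDI 76. Adding 11 gives 87, which is D♯6.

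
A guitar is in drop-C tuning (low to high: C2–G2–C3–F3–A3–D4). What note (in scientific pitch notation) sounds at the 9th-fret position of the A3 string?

A3 is MIDI 57. Adding 9 gives 66, which is F#4.
(Equivalently spelled Gb4.)

F#4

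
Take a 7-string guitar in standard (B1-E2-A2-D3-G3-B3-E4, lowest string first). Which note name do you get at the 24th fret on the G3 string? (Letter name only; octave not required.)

G

The open G3 string plus 24 semitones: G–G#–A–A#–…–F–F#–G.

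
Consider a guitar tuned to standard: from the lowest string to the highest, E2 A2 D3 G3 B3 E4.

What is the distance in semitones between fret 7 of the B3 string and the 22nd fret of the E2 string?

4 semitones

B3 at fret 7 → F#4 (MIDI 66); E2 at fret 22 → D4 (MIDI 62).
66 − 62 = 4, so the two pitches are 4 semitones apart, with F#4 the higher.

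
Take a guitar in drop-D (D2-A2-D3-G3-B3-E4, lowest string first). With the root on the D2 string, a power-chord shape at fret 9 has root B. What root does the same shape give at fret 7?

A

Moving from fret 9 to fret 7 shifts the root by -2 semitones.
B down 2 semitones is A.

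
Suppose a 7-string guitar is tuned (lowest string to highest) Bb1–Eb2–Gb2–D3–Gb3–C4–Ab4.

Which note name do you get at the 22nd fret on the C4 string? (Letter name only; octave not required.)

Each fret is one semitone, so C4 + 22 = Bb.
(Equivalently spelled A#.)

Bb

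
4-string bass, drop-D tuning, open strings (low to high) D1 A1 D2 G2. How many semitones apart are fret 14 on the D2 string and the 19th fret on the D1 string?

D2 at fret 14 → E3 (MIDI 52); D1 at fret 19 → A2 (MIDI 45).
52 − 45 = 7, so the two pitches are 7 semitones apart, with E3 the higher.

7 semitones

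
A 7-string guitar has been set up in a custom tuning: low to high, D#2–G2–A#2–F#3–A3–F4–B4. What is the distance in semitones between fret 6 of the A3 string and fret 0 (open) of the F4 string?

A3 at fret 6 → D#4 (MIDI 63); F4 at fret 0 → F4 (MIDI 65).
63 − 65 = -2, so the two pitches are 2 semitones apart, with F4 the higher.

2 semitones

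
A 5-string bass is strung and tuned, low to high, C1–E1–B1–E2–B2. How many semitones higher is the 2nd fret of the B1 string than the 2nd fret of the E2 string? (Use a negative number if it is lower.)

-5 semitones

B1 at fret 2 → C#2 (MIDI 37); E2 at fret 2 → F#2 (MIDI 42).
37 − 42 = -5, so the two pitches are 5 semitones apart.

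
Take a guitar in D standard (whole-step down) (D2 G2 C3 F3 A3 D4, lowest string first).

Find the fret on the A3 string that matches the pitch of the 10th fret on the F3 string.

6

F3 at fret 10 is F3 + 10 semitones = D#4.
The open A3 string is 4 semitones above the open F3, so the same pitch on the A3 string lies at fret 10 − 4 = 6.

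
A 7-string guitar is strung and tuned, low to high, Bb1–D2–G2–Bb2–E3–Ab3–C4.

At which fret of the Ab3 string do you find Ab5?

24

Ab5 is 24 semitones above the open Ab3 (Ab–A–Bb–B–…–Gb–G–Ab), so it sits at fret 24.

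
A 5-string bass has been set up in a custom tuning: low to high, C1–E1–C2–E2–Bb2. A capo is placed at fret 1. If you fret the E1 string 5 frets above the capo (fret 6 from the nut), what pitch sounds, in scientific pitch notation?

The capo raises the open E1 by 1 semitone to F1; fretting 5 more gives E1 + 1 + 5 = E1 + 6 semitones = Bb1.
(Also written A#.)

Bb1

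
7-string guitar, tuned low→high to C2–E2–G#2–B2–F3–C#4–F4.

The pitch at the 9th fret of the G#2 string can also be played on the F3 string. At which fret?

0

G#2 at fret 9 is G#2 + 9 semitones = F3.
The open F3 string is 9 semitones above the open G#2, so the same pitch on the F3 string lies at fret 9 − 9 = 0.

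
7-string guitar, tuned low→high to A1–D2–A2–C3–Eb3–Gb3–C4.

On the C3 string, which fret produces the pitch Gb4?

18

Gb4 is 18 semitones above the open C3 (C–Db–D–Eb–…–E–F–Gb), so it sits at fret 18.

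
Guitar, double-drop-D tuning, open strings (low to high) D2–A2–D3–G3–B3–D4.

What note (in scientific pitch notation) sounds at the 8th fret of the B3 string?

The open B3 string plus 8 semitones: B–C–C#–D–D#–E–F–F#–G.
The walk passes from B into C once, so the octave number goes from 3 to 4.

G4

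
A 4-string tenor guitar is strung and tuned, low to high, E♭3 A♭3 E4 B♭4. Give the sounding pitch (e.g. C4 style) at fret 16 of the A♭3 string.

C5

A♭3 is MIDI 56. Adding 16 gives 72, which is C5.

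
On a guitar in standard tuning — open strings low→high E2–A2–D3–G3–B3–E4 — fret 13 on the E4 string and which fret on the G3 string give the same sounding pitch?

22

E4 at fret 13 is E4 + 13 semitones = F5.
The open G3 string is 9 semitones below the open E4, so the same pitch on the G3 string lies at fret 13 + 9 = 22.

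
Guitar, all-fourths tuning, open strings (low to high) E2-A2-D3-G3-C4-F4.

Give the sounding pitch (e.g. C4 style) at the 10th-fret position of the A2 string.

Each fret is one semitone, so A2 + 10 = G3.

G3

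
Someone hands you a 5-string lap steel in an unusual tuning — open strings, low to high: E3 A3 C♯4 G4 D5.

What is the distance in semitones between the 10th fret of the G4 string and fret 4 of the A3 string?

G4 at fret 10 → F5 (MIDI 77); A3 at fret 4 → C♯4 (MIDI 61).
77 − 61 = 16, so the two pitches are 16 semitones apart, with F5 the higher.

16 semitones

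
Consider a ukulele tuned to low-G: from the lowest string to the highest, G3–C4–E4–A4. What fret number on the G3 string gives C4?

C4 is 5 semitones above the open G3 (G–G#–A–A#–B–C), so it sits at fret 5.

5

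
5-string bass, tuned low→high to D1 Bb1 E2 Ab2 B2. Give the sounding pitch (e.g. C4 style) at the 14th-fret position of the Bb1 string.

The open Bb1 string plus 14 semitones: Bb–B–C–Db–…–Bb–B–C.
The walk passes from B into C 2 times, so the octave number goes from 1 to 3.

C3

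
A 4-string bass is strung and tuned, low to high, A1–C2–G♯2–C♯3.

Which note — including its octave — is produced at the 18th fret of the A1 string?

The open A1 string plus 18 semitones: A–A#–B–C–…–C#–D–D#.
The walk passes from B into C 2 times, so the octave number goes from 1 to 3.
(Equivalently spelled E♭3.)

D♯3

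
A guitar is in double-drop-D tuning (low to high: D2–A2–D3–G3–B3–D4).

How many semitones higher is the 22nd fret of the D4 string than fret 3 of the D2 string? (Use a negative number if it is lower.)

43 semitones

D4 at fret 22 → C6 (MIDI 84); D2 at fret 3 → F2 (MIDI 41).
84 − 41 = 43, so the two pitches are 43 semitones apart.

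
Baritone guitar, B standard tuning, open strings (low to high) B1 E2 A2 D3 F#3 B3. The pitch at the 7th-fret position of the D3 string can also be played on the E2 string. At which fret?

D3 at fret 7 is D3 + 7 semitones = A3.
The open E2 string is 10 semitones below the open D3, so the same pitch on the E2 string lies at fret 7 + 10 = 17.

17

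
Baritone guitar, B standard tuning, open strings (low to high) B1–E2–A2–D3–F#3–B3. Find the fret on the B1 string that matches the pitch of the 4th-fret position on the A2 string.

14

Fret 4 on A2 is MIDI 45 + 4 = 49 (C#3). On the B1 string (open MIDI 35), that pitch is 49 − 35 = fret 14.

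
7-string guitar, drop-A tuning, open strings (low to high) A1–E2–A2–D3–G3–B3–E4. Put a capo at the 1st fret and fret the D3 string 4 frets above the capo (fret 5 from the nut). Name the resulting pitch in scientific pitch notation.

The capo raises the open D3 by 1 semitone to D#3; fretting 4 more gives D3 + 1 + 4 = D3 + 5 semitones = G3.

G3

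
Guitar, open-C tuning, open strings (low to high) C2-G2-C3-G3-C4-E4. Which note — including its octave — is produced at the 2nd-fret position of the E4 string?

The open E4 string plus 2 semitones: E–F–F#.
No B→C boundary is crossed, so the octave stays at 4.

F#4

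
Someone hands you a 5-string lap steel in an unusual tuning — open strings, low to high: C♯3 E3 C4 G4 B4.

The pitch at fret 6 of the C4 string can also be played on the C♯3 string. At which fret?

C4 at fret 6 is C4 + 6 semitones = F♯4.
The open C♯3 string is 11 semitones below the open C4, so the same pitch on the C♯3 string lies at fret 6 + 11 = 17.

17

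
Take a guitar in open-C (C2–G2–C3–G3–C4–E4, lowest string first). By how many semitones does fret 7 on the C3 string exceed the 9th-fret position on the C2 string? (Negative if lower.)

10 semitones

C3 at fret 7 → G3 (MIDI 55); C2 at fret 9 → A2 (MIDI 45).
55 − 45 = 10, so the two pitches are 10 semitones apart.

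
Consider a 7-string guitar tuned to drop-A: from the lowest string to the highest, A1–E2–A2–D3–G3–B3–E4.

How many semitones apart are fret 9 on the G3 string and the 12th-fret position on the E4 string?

G3 at fret 9 → E4 (MIDI 64); E4 at fret 12 → E5 (MIDI 76).
64 − 76 = -12, so the two pitches are 12 semitones apart, with E5 the higher.

12 semitones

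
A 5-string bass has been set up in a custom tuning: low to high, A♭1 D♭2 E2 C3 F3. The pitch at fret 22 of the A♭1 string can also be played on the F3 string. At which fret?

A♭1 at fret 22 is A♭1 + 22 semitones = G♭3.
The open F3 string is 21 semitones above the open A♭1, so the same pitch on the F3 string lies at fret 22 − 21 = 1.

1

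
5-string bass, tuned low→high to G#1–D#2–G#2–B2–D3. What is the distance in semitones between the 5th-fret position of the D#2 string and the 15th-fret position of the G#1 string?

3 semitones

D#2 at fret 5 → G#2 (MIDI 44); G#1 at fret 15 → B2 (MIDI 47).
44 − 47 = -3, so the two pitches are 3 semitones apart, with B2 the higher.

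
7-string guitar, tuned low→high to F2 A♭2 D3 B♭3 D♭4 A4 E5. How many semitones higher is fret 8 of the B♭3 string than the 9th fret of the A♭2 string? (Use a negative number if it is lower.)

13 semitones

B♭3 at fret 8 → G♭4 (MIDI 66); A♭2 at fret 9 → F3 (MIDI 53).
66 − 53 = 13, so the two pitches are 13 semitones apart.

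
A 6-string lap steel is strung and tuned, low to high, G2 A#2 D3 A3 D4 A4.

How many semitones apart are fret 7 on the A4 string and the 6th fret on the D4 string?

8 semitones

A4 at fret 7 → E5 (MIDI 76); D4 at fret 6 → G#4 (MIDI 68).
76 − 68 = 8, so the two pitches are 8 semitones apart, with E5 the higher.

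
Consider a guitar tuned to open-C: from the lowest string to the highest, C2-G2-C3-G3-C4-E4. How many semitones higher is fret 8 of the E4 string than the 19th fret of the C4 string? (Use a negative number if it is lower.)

E4 at fret 8 → C5 (MIDI 72); C4 at fret 19 → G5 (MIDI 79).
72 − 79 = -7, so the two pitches are 7 semitones apart.

-7 semitones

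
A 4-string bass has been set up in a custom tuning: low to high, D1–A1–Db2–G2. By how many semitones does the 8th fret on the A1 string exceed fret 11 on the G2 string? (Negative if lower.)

-13 semitones

A1 at fret 8 → F2 (MIDI 41); G2 at fret 11 → Gb3 (MIDI 54).
41 − 54 = -13, so the two pitches are 13 semitones apart.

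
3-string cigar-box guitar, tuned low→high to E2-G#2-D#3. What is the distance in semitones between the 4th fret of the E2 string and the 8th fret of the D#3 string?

15 semitones

E2 at fret 4 → G#2 (MIDI 44); D#3 at fret 8 → B3 (MIDI 59).
44 − 59 = -15, so the two pitches are 15 semitones apart, with B3 the higher.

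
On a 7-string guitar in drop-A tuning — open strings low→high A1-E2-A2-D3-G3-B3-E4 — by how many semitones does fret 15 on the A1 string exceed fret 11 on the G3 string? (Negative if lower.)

A1 at fret 15 → C3 (MIDI 48); G3 at fret 11 → F#4 (MIDI 66).
48 − 66 = -18, so the two pitches are 18 semitones apart.

-18 semitones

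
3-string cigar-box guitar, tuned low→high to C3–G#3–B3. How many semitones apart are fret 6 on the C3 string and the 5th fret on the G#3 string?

C3 at fret 6 → F#3 (MIDI 54); G#3 at fret 5 → C#4 (MIDI 61).
54 − 61 = -7, so the two pitches are 7 semitones apart, with C#4 the higher.

7 semitones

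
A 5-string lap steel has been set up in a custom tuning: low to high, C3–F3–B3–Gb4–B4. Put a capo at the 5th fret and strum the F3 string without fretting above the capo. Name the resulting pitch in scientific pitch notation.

The capo raises the open F3 by 5 semitones to Bb3; fretting 0 more gives F3 + 5 + 0 = F3 + 5 semitones = Bb3.
(Also written A#.)

Bb3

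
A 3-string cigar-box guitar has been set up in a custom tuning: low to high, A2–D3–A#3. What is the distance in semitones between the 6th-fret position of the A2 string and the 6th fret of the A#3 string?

13 semitones

A2 at fret 6 → D#3 (MIDI 51); A#3 at fret 6 → E4 (MIDI 64).
51 − 64 = -13, so the two pitches are 13 semitones apart, with E4 the higher.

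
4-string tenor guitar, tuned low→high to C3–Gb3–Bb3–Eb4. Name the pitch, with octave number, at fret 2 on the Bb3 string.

C4

Each fret is one semitone, so Bb3 + 2 = C4.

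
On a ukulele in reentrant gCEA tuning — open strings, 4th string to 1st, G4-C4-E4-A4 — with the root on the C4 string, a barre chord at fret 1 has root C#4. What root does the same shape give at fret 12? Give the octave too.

Moving from fret 1 to fret 12 shifts the root by 11 semitones.
C#4 up 11 semitones is C5.

C5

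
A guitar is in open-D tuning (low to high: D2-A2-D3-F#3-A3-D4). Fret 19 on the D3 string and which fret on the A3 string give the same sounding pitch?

Fret 19 on D3 is MIDI 50 + 19 = 69 (A4). On the A3 string (open MIDI 57), that pitch is 69 − 57 = fret 12.

12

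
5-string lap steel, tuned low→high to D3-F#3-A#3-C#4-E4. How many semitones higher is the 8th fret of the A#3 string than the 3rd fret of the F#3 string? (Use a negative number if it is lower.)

9 semitones

A#3 at fret 8 → F#4 (MIDI 66); F#3 at fret 3 → A3 (MIDI 57).
66 − 57 = 9, so the two pitches are 9 semitones apart.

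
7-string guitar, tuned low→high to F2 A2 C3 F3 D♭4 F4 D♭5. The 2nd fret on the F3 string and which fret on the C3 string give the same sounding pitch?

F3 at fret 2 is F3 + 2 semitones = G3.
The open C3 string is 5 semitones below the open F3, so the same pitch on the C3 string lies at fret 2 + 5 = 7.

7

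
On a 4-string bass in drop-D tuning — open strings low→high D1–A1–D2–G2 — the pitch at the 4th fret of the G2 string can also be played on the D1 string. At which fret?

21

G2 at fret 4 is G2 + 4 semitones = B2.
The open D1 string is 17 semitones below the open G2, so the same pitch on the D1 string lies at fret 4 + 17 = 21.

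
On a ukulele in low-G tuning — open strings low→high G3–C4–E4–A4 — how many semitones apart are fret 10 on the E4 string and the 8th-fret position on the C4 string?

6 semitones

E4 at fret 10 → D5 (MIDI 74); C4 at fret 8 → G♯4 (MIDI 68).
74 − 68 = 6, so the two pitches are 6 semitones apart, with D5 the higher.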